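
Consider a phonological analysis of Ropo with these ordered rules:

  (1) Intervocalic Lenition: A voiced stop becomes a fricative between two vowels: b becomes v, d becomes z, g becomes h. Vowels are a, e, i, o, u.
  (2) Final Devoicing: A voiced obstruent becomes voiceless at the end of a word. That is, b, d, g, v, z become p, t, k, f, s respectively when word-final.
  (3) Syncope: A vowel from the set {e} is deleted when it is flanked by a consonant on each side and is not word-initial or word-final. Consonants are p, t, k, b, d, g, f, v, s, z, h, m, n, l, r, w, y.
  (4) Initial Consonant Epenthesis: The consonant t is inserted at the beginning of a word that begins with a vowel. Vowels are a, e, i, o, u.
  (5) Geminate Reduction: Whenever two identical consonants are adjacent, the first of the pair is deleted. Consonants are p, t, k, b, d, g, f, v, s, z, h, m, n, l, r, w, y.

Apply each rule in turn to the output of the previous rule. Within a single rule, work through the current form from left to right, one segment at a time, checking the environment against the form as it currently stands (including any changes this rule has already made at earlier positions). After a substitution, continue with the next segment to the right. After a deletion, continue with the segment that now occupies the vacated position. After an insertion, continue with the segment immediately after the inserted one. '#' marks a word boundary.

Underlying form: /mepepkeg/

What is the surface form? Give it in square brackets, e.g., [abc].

[mpk]

(1) Intervocalic Lenition: no change — [mepepkeg]
(2) Final Devoicing: [mepepkeg] → [mepepkek]
(3) Syncope: [mepepkek] → [mppkk]
(4) Initial Consonant Epenthesis: no change — [mppkk]
(5) Geminate Reduction: [mppkk] → [mpk]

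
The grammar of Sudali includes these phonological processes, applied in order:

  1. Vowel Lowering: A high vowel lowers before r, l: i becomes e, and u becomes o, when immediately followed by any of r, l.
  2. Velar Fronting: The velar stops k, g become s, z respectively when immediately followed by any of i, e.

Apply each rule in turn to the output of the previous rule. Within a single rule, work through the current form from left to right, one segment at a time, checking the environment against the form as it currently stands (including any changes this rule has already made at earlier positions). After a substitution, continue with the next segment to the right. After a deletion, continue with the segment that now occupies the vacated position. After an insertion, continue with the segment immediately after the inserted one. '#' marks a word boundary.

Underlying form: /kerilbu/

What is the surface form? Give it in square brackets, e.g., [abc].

1 Vowel Lowering: [kerilbu] → [kerelbu]
2 Velar Fronting: [kerelbu] → [serelbu]

[serelbu]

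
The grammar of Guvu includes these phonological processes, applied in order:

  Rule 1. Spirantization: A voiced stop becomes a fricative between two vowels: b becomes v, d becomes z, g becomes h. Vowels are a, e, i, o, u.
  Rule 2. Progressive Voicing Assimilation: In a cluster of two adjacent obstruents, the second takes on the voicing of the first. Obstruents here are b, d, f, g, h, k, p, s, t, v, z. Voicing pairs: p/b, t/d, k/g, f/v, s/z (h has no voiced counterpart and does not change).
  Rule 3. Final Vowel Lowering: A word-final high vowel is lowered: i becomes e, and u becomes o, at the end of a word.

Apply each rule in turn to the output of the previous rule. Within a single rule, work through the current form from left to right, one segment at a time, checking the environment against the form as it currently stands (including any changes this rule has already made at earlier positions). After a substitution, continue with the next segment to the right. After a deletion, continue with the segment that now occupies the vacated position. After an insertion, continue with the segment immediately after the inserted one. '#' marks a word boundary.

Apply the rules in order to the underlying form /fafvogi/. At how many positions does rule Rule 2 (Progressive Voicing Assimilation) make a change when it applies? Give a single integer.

1

Rule 1 Spirantization: [fafvogi] → [fafvohi]
Rule 2 Progressive Voicing Assimilation: [fafvohi] → [faffohi]
Rule 3 Final Vowel Lowering: [faffohi] → [faffohe]
Rule Rule 2 changed 1 position(s).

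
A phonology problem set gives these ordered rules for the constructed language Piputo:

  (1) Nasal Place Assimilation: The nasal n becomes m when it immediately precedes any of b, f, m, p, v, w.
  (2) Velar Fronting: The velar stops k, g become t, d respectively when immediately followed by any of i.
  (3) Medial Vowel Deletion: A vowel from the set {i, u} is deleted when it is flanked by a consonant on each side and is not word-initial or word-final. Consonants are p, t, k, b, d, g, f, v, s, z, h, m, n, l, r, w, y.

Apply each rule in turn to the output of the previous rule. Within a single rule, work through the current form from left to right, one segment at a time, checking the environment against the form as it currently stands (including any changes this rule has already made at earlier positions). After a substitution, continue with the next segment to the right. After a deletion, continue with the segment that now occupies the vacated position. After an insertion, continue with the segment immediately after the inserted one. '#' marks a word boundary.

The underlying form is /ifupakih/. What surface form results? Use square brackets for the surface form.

[ifpath]

(1) Nasal Place Assimilation: no change — [ifupakih]
(2) Velar Fronting: [ifupakih] → [ifupatih]
(3) Medial Vowel Deletion: [ifupatih] → [ifpath]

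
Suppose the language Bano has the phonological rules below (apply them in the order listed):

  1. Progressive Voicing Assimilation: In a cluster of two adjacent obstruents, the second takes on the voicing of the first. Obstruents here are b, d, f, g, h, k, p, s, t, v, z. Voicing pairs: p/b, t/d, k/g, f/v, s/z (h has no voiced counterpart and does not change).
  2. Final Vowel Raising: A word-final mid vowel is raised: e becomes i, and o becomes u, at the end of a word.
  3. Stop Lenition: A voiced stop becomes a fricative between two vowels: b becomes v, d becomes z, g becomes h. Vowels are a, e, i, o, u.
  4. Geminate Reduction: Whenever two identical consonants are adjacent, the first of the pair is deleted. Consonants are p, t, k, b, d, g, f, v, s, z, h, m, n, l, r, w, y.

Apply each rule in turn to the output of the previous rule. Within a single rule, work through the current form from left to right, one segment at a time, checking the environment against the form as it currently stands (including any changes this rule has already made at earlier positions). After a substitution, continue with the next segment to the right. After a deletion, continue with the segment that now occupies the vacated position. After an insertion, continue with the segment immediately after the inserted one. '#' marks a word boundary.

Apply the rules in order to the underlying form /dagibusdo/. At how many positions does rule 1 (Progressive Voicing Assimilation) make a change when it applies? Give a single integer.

1 Progressive Voicing Assimilation: [dagibusdo] → [dagibusto]
2 Final Vowel Raising: [dagibusto] → [dagibustu]
3 Stop Lenition: [dagibustu] → [dahivustu]
4 Geminate Reduction: no change — [dahivustu]
Rule 1 changed 1 position(s).

1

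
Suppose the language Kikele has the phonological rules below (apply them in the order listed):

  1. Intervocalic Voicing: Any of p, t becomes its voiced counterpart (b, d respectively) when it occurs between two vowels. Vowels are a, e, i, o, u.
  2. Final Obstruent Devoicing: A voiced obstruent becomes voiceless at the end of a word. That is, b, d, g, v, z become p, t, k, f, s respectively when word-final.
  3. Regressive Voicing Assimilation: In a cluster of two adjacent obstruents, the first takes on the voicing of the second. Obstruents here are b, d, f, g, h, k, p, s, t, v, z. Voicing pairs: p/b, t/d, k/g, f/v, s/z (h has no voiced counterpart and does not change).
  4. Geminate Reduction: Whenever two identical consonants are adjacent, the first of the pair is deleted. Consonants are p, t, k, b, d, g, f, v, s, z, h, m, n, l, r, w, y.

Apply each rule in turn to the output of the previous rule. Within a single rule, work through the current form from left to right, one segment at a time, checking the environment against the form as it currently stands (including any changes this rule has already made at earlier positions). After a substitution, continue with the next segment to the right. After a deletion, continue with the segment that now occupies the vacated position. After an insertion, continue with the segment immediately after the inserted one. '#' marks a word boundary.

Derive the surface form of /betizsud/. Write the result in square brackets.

1 Intervocalic Voicing: [betizsud] → [bedizsud]
2 Final Obstruent Devoicing: [bedizsud] → [bedizsut]
3 Regressive Voicing Assimilation: [bedizsut] → [bedissut]
4 Geminate Reduction: [bedissut] → [bedisut]

[bedisut]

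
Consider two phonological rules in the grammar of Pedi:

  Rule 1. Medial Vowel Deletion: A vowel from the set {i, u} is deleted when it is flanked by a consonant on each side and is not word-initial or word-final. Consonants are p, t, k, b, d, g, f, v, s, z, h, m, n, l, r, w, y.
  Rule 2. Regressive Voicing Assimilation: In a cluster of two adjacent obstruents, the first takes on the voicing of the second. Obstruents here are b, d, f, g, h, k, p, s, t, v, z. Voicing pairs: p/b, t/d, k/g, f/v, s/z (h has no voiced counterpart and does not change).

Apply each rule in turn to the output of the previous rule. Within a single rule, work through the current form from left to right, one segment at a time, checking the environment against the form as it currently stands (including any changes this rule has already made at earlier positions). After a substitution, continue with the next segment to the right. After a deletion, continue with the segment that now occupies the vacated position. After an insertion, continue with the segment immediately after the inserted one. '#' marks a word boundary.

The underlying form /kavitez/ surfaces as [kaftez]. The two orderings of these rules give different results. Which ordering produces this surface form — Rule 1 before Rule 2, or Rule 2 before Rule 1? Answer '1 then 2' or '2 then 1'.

1 then 2

Order 1 then 2:
  1 Medial Vowel Deletion: [kavitez] → [kavtez]
  2 Regressive Voicing Assimilation: [kavtez] → [kaftez]
  result: [kaftez]
Order 2 then 1:
  2 Regressive Voicing Assimilation: no change — [kavitez]
  1 Medial Vowel Deletion: [kavitez] → [kavtez]
  result: [kavtez]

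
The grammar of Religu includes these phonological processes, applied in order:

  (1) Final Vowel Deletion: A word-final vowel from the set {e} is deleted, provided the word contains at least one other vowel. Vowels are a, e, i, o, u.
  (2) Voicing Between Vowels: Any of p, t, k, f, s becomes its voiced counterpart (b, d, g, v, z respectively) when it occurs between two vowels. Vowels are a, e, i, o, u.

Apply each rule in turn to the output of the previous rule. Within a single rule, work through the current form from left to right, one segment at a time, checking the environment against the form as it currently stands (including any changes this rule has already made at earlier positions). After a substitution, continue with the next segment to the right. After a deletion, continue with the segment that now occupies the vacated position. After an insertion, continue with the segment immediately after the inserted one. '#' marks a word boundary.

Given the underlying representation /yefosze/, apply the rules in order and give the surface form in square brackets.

[yevosz]

(1) Final Vowel Deletion: [yefosze] → [yefosz]
(2) Voicing Between Vowels: [yefosz] → [yevosz]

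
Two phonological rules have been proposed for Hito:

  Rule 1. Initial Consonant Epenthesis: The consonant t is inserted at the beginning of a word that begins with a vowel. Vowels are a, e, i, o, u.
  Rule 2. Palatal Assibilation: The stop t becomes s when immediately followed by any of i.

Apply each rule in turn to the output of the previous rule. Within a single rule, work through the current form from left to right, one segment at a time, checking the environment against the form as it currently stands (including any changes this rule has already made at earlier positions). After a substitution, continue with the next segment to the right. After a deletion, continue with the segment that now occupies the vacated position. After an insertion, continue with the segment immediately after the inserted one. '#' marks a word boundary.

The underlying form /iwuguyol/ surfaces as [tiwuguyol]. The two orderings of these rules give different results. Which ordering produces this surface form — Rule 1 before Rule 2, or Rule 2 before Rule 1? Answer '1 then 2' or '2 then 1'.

2 then 1

Order 1 then 2:
  1 Initial Consonant Epenthesis: [iwuguyol] → [tiwuguyol]
  2 Palatal Assibilation: [tiwuguyol] → [siwuguyol]
  result: [siwuguyol]
Order 2 then 1:
  2 Palatal Assibilation: no change — [iwuguyol]
  1 Initial Consonant Epenthesis: [iwuguyol] → [tiwuguyol]
  result: [tiwuguyol]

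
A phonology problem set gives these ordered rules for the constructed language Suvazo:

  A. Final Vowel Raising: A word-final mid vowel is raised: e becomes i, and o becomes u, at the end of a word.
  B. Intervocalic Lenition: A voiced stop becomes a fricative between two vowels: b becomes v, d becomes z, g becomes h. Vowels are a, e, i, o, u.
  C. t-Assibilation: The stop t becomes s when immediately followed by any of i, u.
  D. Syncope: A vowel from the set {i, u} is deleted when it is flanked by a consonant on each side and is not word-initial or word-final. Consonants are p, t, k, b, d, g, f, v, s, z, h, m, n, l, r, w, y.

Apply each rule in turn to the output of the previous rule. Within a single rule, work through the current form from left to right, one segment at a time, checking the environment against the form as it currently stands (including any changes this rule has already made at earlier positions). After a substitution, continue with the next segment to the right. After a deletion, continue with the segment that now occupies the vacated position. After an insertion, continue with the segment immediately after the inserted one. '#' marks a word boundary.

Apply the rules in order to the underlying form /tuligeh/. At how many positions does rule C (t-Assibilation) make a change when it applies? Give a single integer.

1

A Final Vowel Raising: no change — [tuligeh]
B Intervocalic Lenition: [tuligeh] → [tuliheh]
C t-Assibilation: [tuliheh] → [suliheh]
D Syncope: [suliheh] → [slheh]
Rule C changed 1 position(s).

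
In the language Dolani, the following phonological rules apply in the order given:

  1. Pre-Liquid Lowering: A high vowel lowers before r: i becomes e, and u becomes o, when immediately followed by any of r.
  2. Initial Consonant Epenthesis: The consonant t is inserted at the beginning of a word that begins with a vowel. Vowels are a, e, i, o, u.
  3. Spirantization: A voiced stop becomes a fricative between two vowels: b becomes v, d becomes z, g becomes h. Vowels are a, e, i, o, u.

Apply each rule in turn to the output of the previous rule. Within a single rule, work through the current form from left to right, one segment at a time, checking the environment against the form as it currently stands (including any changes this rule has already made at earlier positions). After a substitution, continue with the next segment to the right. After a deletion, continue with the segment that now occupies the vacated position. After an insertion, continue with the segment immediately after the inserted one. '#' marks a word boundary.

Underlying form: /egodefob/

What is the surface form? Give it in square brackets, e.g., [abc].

1 Pre-Liquid Lowering: no change — [egodefob]
2 Initial Consonant Epenthesis: [egodefob] → [tegodefob]
3 Spirantization: [tegodefob] → [tehozefob]

[tehozefob]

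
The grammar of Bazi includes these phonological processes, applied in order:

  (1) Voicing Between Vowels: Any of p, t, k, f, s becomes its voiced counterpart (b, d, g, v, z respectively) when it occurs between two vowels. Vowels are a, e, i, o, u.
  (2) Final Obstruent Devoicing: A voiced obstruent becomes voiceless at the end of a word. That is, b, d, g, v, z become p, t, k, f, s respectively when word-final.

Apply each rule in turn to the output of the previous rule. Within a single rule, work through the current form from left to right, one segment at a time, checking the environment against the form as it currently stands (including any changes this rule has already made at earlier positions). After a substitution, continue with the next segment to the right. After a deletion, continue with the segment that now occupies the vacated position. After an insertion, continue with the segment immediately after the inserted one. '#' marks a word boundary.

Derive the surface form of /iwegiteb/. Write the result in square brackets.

(1) Voicing Between Vowels: [iwegiteb] → [iwegideb]
(2) Final Obstruent Devoicing: [iwegideb] → [iwegidep]

[iwegidep]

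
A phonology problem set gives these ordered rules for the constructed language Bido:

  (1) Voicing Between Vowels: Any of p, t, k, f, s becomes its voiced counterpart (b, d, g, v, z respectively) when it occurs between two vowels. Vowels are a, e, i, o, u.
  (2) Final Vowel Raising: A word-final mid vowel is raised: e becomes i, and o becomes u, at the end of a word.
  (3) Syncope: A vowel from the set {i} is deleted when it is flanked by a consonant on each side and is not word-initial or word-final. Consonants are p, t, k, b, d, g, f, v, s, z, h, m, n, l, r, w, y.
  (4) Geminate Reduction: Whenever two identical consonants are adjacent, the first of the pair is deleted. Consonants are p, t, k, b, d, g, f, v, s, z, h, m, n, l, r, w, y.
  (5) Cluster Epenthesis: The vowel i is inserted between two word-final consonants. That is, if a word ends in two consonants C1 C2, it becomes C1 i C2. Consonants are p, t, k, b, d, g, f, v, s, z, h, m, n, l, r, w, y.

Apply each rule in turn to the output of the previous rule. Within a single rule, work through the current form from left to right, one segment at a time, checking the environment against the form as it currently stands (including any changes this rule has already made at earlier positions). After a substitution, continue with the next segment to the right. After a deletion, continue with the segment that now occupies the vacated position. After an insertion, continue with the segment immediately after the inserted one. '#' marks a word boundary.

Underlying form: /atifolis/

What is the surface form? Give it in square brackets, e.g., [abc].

(1) Voicing Between Vowels: [atifolis] → [adivolis]
(2) Final Vowel Raising: no change — [adivolis]
(3) Syncope: [adivolis] → [advols]
(4) Geminate Reduction: no change — [advols]
(5) Cluster Epenthesis: [advols] → [advolis]

[advolis]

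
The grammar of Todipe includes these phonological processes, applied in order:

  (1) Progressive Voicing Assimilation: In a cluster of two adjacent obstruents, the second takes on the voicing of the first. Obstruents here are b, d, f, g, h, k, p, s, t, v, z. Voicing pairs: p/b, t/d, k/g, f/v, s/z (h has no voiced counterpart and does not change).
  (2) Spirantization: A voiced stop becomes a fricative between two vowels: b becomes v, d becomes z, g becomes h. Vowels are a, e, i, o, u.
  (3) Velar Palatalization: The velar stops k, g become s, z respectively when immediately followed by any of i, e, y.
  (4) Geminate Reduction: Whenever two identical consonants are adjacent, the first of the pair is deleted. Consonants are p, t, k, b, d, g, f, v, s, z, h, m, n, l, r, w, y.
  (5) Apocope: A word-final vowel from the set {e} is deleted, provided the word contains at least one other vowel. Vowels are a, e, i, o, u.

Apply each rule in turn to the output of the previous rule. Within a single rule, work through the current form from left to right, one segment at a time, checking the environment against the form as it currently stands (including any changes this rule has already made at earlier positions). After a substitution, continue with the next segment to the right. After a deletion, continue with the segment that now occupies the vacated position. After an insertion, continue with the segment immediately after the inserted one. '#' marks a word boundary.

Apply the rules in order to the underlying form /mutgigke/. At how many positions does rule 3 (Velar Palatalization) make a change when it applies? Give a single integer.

2

(1) Progressive Voicing Assimilation: [mutgigke] → [mutkigge]
(2) Spirantization: no change — [mutkigge]
(3) Velar Palatalization: [mutkigge] → [mutsigze]
(4) Geminate Reduction: no change — [mutsigze]
(5) Apocope: [mutsigze] → [mutsigz]
Rule 3 changed 2 position(s).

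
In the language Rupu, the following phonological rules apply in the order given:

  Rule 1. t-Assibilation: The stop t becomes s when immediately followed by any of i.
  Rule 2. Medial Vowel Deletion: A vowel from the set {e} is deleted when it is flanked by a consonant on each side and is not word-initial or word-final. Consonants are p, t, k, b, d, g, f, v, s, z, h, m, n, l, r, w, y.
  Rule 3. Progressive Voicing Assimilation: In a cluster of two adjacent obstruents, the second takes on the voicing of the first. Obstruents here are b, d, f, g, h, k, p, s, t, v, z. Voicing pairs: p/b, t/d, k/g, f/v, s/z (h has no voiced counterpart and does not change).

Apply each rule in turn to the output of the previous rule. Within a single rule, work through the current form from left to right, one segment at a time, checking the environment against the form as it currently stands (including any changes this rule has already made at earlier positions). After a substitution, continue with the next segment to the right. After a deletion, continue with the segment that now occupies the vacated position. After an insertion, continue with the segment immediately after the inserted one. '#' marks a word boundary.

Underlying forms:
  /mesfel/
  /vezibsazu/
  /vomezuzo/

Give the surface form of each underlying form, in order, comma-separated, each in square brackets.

/mesfel/:
  Rule 1 t-Assibilation: no change — [mesfel]
  Rule 2 Medial Vowel Deletion: [mesfel] → [msfl]
  Rule 3 Progressive Voicing Assimilation: no change — [msfl]
/vezibsazu/:
  Rule 1 t-Assibilation: no change — [vezibsazu]
  Rule 2 Medial Vowel Deletion: [vezibsazu] → [vzibsazu]
  Rule 3 Progressive Voicing Assimilation: [vzibsazu] → [vzibzazu]
/vomezuzo/:
  Rule 1 t-Assibilation: no change — [vomezuzo]
  Rule 2 Medial Vowel Deletion: [vomezuzo] → [vomzuzo]
  Rule 3 Progressive Voicing Assimilation: no change — [vomzuzo]

[msfl], [vzibzazu], [vomzuzo]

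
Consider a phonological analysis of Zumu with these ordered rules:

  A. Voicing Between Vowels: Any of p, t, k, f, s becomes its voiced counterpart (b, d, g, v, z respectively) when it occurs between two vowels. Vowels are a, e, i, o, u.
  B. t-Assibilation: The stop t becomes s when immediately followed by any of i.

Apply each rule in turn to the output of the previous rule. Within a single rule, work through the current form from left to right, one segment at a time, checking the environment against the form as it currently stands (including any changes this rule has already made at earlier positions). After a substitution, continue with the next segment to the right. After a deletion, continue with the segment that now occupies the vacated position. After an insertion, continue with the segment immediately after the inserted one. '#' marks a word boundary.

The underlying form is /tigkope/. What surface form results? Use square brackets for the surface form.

A Voicing Between Vowels: [tigkope] → [tigkobe]
B t-Assibilation: [tigkobe] → [sigkobe]

[sigkobe]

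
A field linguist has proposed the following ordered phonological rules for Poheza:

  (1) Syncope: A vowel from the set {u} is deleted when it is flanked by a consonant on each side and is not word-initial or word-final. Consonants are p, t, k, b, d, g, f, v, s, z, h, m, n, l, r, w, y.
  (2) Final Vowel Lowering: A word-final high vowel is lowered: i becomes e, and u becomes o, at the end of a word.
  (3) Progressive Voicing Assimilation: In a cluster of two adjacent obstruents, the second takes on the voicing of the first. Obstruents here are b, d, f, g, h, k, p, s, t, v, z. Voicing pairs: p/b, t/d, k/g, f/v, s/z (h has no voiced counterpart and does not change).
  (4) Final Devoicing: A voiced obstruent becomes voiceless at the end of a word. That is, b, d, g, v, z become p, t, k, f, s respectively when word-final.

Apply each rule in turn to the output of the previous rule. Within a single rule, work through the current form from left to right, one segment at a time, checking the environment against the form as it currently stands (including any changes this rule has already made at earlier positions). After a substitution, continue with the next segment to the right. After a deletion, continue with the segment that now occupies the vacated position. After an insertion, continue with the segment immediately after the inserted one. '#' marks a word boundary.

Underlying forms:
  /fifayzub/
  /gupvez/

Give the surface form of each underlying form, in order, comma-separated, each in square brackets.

/fifayzub/:
  (1) Syncope: [fifayzub] → [fifayzb]
  (2) Final Vowel Lowering: no change — [fifayzb]
  (3) Progressive Voicing Assimilation: no change — [fifayzb]
  (4) Final Devoicing: [fifayzb] → [fifayzp]
/gupvez/:
  (1) Syncope: [gupvez] → [gpvez]
  (2) Final Vowel Lowering: no change — [gpvez]
  (3) Progressive Voicing Assimilation: [gpvez] → [gbvez]
  (4) Final Devoicing: [gbvez] → [gbves]

[fifayzp], [gbves]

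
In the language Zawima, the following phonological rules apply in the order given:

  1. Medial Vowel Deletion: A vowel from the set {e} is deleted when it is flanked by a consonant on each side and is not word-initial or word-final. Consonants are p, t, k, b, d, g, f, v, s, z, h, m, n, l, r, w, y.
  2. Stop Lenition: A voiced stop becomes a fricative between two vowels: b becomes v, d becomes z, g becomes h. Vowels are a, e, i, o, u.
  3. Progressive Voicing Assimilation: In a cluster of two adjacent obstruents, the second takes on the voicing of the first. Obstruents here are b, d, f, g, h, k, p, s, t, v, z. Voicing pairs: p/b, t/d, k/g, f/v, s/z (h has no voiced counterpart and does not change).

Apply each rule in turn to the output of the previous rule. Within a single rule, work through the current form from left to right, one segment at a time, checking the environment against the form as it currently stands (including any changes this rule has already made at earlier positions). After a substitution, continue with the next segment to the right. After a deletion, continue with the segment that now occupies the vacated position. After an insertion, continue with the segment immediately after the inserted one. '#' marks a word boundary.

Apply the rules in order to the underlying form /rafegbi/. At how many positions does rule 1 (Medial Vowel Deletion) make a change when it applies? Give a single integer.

1 Medial Vowel Deletion: [rafegbi] → [rafgbi]
2 Stop Lenition: no change — [rafgbi]
3 Progressive Voicing Assimilation: [rafgbi] → [rafkpi]
Rule 1 changed 1 position(s).

1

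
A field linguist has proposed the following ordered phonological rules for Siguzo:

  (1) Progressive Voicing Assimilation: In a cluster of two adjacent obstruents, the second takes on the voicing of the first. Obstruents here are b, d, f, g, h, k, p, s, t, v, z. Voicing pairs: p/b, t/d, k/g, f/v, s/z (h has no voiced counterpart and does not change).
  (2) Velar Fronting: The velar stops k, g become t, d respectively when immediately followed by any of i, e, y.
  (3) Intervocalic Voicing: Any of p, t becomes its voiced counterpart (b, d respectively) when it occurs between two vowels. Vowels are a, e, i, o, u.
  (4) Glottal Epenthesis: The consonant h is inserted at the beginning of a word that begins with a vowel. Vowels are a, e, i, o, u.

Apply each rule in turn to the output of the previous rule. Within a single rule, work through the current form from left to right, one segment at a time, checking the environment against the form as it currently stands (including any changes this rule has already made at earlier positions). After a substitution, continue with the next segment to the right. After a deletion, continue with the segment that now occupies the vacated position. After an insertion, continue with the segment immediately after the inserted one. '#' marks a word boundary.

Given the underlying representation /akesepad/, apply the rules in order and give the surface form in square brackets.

[hadesebad]

(1) Progressive Voicing Assimilation: no change — [akesepad]
(2) Velar Fronting: [akesepad] → [atesepad]
(3) Intervocalic Voicing: [atesepad] → [adesebad]
(4) Glottal Epenthesis: [adesebad] → [hadesebad]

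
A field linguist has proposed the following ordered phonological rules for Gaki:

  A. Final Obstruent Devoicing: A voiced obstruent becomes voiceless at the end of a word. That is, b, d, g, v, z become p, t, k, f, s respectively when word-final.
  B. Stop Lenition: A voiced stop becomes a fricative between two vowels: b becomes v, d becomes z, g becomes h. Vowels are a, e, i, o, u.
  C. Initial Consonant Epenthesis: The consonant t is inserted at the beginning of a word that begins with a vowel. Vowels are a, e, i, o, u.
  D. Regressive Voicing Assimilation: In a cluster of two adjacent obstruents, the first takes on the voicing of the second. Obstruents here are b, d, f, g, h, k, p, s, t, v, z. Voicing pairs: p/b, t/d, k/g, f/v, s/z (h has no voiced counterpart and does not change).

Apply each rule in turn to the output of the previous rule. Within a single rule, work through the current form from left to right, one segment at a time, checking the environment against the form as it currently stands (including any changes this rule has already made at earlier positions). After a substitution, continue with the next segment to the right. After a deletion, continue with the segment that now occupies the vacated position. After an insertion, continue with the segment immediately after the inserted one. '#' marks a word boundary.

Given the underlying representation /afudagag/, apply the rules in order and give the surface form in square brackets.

A Final Obstruent Devoicing: [afudagag] → [afudagak]
B Stop Lenition: [afudagak] → [afuzahak]
C Initial Consonant Epenthesis: [afuzahak] → [tafuzahak]
D Regressive Voicing Assimilation: no change — [tafuzahak]

[tafuzahak]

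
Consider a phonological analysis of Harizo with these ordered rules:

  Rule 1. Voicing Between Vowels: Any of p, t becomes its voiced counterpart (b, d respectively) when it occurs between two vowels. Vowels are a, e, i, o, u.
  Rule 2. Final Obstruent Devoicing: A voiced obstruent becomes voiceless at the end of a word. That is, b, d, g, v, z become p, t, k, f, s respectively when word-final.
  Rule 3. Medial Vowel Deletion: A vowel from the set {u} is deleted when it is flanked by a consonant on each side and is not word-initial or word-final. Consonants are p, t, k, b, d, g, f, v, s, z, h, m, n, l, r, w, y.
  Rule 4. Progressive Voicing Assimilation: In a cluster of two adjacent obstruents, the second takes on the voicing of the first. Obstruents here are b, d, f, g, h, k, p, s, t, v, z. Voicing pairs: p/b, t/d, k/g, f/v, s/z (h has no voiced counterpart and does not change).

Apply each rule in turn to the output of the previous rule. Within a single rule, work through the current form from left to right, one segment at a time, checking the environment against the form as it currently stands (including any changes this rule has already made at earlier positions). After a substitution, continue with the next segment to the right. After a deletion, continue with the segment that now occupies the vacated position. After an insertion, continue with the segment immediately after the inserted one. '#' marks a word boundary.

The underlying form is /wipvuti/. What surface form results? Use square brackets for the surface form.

Rule 1 Voicing Between Vowels: [wipvuti] → [wipvudi]
Rule 2 Final Obstruent Devoicing: no change — [wipvudi]
Rule 3 Medial Vowel Deletion: [wipvudi] → [wipvdi]
Rule 4 Progressive Voicing Assimilation: [wipvdi] → [wipfti]

[wipfti]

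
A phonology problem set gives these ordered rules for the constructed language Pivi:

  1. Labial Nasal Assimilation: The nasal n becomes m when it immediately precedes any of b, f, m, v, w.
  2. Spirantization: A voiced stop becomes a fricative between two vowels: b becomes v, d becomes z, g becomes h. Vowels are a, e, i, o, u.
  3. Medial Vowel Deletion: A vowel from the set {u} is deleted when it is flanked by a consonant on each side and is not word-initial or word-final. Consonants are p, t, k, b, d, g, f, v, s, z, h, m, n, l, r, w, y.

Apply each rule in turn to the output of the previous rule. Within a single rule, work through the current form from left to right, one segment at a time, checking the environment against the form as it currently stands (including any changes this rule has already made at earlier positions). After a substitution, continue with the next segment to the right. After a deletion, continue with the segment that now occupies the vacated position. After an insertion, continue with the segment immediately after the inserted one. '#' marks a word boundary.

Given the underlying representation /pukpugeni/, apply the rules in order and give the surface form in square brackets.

1 Labial Nasal Assimilation: no change — [pukpugeni]
2 Spirantization: [pukpugeni] → [pukpuheni]
3 Medial Vowel Deletion: [pukpuheni] → [pkpheni]

[pkpheni]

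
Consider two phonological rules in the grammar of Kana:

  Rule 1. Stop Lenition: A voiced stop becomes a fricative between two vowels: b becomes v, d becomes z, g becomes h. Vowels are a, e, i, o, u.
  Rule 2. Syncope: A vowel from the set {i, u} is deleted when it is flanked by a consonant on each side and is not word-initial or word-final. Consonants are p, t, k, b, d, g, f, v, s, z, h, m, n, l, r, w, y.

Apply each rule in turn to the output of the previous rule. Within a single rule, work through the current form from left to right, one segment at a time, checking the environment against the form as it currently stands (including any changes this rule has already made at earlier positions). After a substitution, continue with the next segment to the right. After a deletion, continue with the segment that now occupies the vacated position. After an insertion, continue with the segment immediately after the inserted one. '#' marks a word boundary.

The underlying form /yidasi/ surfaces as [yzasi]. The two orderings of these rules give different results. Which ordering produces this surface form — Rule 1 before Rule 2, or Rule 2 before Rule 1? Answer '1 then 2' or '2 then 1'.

Order 1 then 2:
  1 Stop Lenition: [yidasi] → [yizasi]
  2 Syncope: [yizasi] → [yzasi]
  result: [yzasi]
Order 2 then 1:
  2 Syncope: [yidasi] → [ydasi]
  1 Stop Lenition: no change — [ydasi]
  result: [ydasi]

1 then 2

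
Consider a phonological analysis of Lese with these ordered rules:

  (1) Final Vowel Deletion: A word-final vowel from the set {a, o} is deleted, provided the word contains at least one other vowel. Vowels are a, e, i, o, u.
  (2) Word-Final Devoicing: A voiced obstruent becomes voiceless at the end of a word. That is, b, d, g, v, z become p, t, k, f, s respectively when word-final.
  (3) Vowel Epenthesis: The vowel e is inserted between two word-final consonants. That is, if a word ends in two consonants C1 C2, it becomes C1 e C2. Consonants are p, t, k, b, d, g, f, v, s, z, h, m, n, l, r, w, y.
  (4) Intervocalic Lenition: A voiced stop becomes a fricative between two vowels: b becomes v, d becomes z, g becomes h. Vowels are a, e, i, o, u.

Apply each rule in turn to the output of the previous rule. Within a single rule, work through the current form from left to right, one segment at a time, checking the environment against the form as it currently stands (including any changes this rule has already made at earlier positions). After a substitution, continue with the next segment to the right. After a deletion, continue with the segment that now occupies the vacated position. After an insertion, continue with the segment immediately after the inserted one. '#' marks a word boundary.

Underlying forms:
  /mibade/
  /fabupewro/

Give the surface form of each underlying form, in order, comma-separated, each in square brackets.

[mivaze], [favupewer]

/mibade/:
  (1) Final Vowel Deletion: no change — [mibade]
  (2) Word-Final Devoicing: no change — [mibade]
  (3) Vowel Epenthesis: no change — [mibade]
  (4) Intervocalic Lenition: [mibade] → [mivaze]
/fabupewro/:
  (1) Final Vowel Deletion: [fabupewro] → [fabupewr]
  (2) Word-Final Devoicing: no change — [fabupewr]
  (3) Vowel Epenthesis: [fabupewr] → [fabupewer]
  (4) Intervocalic Lenition: [fabupewer] → [favupewer]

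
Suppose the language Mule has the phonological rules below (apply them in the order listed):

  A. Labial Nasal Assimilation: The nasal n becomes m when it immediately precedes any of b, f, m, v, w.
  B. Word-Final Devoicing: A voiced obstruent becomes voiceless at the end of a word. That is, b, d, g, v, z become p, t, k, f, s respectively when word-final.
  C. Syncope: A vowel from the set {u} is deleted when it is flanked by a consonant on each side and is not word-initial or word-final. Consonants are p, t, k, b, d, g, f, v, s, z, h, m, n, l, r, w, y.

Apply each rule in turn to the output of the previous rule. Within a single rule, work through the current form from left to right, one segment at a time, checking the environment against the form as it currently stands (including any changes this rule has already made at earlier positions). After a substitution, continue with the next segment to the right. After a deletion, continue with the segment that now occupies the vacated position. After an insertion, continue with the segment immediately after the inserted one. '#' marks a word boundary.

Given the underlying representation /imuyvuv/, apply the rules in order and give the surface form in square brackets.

A Labial Nasal Assimilation: no change — [imuyvuv]
B Word-Final Devoicing: [imuyvuv] → [imuyvuf]
C Syncope: [imuyvuf] → [imyvf]

[imyvf]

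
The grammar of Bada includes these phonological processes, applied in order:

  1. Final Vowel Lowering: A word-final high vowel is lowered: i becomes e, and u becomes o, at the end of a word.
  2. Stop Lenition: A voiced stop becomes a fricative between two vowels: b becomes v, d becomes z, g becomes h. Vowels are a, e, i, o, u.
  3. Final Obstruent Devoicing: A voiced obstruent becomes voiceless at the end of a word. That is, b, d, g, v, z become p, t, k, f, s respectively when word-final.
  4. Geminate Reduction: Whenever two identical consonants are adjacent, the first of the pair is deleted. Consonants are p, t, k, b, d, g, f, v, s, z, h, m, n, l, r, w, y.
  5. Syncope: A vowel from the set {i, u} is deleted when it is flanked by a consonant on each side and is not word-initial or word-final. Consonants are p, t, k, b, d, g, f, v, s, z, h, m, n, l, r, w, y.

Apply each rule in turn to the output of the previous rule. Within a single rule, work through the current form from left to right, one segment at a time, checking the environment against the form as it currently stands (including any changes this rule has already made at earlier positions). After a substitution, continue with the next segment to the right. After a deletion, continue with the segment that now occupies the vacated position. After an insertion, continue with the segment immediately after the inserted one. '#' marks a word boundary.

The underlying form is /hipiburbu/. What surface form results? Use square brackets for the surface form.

[hpvrbo]

1 Final Vowel Lowering: [hipiburbu] → [hipiburbo]
2 Stop Lenition: [hipiburbo] → [hipivurbo]
3 Final Obstruent Devoicing: no change — [hipivurbo]
4 Geminate Reduction: no change — [hipivurbo]
5 Syncope: [hipivurbo] → [hpvrbo]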